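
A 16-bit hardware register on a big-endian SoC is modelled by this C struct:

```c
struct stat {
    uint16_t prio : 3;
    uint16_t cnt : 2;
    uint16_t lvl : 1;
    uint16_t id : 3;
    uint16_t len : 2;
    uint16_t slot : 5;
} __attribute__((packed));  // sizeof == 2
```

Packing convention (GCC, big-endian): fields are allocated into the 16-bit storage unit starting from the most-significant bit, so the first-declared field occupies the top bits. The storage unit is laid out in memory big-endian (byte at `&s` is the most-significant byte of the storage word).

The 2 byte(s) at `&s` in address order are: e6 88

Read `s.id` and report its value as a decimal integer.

5

[0]=0xe6 [1]=0x88 (big-endian) → word 0xe688
prio [13+:3] = (word>>13) & 0x7 = 7
cnt [11+:2] = (word>>11) & 0x3 = 0
lvl [10+:1] = (word>>10) & 0x1 = 1
id [7+:3] = (word>>7) & 0x7 = 5  ←
len [5+:2] = (word>>5) & 0x3 = 0
slot [0+:5] = (word>>0) & 0x1f = 8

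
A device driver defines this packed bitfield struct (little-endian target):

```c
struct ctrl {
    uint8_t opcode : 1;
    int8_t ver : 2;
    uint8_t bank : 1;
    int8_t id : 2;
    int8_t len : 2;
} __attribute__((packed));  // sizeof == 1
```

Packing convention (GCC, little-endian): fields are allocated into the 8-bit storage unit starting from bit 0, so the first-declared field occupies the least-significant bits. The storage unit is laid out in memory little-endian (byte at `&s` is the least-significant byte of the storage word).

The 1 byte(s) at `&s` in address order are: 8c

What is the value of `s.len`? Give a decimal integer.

-2

[0]=0x8c (little-endian) → word 0x8c
opcode [0+:1] = (word>>0) & 0x1 = 0
ver [1+:2] = (word>>1) & 0x3 = 2
bank [3+:1] = (word>>3) & 0x1 = 1
id [4+:2] = (word>>4) & 0x3 = 0
len [6+:2] = (word>>6) & 0x3 = 2  ←
len signed 2b, MSB=1: 2 - 4 = -2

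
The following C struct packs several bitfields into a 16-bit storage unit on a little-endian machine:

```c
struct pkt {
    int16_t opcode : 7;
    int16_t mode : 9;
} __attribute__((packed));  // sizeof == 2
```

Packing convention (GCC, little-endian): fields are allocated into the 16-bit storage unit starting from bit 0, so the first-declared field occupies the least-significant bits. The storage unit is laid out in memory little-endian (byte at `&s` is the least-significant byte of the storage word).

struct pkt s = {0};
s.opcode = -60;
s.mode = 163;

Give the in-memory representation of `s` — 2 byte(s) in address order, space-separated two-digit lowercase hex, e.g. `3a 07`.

c4 51

[0+:7] opcode=-60 & 0x7f = 0x44; word=0x0044
[7+:9] mode=163 & 0x1ff = 0xa3; word=0x51c4
word = 0x51c4 → little-endian bytes:
  [0]=0xc4  [1]=0x51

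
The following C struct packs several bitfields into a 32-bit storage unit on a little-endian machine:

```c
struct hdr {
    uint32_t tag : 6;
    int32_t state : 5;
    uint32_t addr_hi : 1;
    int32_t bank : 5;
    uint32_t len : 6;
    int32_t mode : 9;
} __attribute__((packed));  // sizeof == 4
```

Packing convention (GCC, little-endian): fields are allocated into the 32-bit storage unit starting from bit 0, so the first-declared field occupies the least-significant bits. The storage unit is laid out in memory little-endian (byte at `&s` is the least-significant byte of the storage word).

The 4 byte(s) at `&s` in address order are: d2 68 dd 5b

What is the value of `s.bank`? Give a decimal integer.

-10

[0]=0xd2 [1]=0x68 [2]=0xdd [3]=0x5b (little-endian) → word 0x5bdd68d2
tag:6 @ bit 0 → (0x5bdd68d2>>0)&0x3f = 0x12
state:5 @ bit 6 → (0x5bdd68d2>>6)&0x1f = 0x3
addr_hi:1 @ bit 11 → (0x5bdd68d2>>11)&0x1 = 0x1
bank:5 @ bit 12 → (0x5bdd68d2>>12)&0x1f = 0x16  ←
len:6 @ bit 17 → (0x5bdd68d2>>17)&0x3f = 0x2e
mode:9 @ bit 23 → (0x5bdd68d2>>23)&0x1ff = 0xb7
bank signed 5b, MSB=1: 22 - 32 = -10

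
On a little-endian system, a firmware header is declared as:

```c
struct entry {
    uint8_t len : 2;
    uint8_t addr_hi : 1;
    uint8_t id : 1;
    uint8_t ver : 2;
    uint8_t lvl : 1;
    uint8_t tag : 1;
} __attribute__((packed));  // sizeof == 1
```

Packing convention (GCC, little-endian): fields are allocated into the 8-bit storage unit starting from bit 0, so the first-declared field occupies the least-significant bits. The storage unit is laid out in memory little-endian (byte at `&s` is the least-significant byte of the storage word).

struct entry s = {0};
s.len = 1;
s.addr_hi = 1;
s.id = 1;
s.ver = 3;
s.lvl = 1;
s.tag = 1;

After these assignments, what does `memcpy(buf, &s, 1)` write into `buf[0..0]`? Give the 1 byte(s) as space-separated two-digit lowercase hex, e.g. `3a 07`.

[0+:2] len=1 & 0x3 = 0x1; word=0x01
[2+:1] addr_hi=1 & 0x1 = 0x1; word=0x05
[3+:1] id=1 & 0x1 = 0x1; word=0x0d
[4+:2] ver=3 & 0x3 = 0x3; word=0x3d
[6+:1] lvl=1 & 0x1 = 0x1; word=0x7d
[7+:1] tag=1 & 0x1 = 0x1; word=0xfd
word = 0xfd → little-endian bytes:
  [0]=0xfd

fd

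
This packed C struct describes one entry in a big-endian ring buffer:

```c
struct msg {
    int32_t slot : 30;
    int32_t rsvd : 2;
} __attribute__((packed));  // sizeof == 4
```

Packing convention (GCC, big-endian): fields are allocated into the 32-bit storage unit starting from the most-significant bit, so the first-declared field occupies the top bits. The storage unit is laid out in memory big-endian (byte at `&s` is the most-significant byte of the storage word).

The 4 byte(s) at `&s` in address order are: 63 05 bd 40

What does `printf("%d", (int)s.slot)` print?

[0]=0x63 [1]=0x05 [2]=0xbd [3]=0x40 (big-endian) → word 0x6305bd40
slot [2+:30] = (word>>2) & 0x3fffffff = 415330128  ←
rsvd [0+:2] = (word>>0) & 0x3 = 0
slot signed 30b, MSB=0: value = 415330128

415330128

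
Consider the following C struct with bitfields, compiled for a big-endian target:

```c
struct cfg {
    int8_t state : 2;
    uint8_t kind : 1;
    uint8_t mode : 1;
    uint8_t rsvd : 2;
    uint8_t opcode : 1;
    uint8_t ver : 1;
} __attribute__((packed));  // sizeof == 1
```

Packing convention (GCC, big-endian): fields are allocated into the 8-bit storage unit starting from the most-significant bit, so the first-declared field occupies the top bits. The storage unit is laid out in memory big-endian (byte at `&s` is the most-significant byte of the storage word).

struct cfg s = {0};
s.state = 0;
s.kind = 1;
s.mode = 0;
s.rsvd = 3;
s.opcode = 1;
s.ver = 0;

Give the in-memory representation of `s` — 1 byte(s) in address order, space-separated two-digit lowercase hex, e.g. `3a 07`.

2e

state:2 = 0 → 0x0 << 6 → word 0x00
kind:1 = 1 → 0x1 << 5 → word 0x20
mode:1 = 0 → 0x0 << 4 → word 0x20
rsvd:2 = 3 → 0x3 << 2 → word 0x2c
opcode:1 = 1 → 0x1 << 1 → word 0x2e
ver:1 = 0 → 0x0 << 0 → word 0x2e
word = 0x2e → big-endian bytes:
  [0]=0x2e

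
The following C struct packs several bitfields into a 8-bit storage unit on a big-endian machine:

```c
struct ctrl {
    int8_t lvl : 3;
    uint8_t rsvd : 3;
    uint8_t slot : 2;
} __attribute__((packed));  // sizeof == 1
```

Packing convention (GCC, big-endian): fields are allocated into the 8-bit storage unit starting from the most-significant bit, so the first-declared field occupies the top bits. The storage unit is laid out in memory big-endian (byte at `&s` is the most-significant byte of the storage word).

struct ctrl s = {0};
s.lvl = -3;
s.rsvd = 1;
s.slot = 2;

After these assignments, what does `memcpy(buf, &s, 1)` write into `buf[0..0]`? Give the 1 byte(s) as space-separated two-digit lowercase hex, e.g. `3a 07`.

lvl (3b) val=-3 bits=0x5 at bit 5: 0xa0
rsvd (3b) val=1 bits=0x1 at bit 2: 0xa4
slot (2b) val=2 bits=0x2 at bit 0: 0xa6
word = 0xa6 → big-endian bytes:
  [0]=0xa6

a6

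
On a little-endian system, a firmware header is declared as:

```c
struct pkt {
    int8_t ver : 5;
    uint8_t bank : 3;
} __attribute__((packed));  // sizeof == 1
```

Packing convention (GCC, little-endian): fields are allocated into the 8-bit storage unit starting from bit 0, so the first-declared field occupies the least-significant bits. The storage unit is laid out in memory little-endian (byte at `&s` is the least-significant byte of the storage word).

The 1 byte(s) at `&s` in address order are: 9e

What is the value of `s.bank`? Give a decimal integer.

[0]=0x9e (little-endian) → word 0x9e
ver:5 @ bit 0 → (0x9e>>0)&0x1f = 0x1e
bank:3 @ bit 5 → (0x9e>>5)&0x7 = 0x4  ←

4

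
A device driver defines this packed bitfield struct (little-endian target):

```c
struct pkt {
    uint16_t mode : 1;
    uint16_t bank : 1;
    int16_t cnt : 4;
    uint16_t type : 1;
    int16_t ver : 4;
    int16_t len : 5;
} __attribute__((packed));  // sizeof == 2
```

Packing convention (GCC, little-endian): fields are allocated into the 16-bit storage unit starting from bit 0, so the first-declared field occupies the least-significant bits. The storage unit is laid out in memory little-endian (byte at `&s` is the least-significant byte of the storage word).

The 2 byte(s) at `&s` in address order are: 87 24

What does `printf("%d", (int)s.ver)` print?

-7

[0]=0x87 [1]=0x24 (little-endian) → word 0x2487
mode:1 @ bit 0 → (0x2487>>0)&0x1 = 0x1
bank:1 @ bit 1 → (0x2487>>1)&0x1 = 0x1
cnt:4 @ bit 2 → (0x2487>>2)&0xf = 0x1
type:1 @ bit 6 → (0x2487>>6)&0x1 = 0x0
ver:4 @ bit 7 → (0x2487>>7)&0xf = 0x9  ←
len:5 @ bit 11 → (0x2487>>11)&0x1f = 0x4
ver signed 4b, MSB=1: 9 - 16 = -7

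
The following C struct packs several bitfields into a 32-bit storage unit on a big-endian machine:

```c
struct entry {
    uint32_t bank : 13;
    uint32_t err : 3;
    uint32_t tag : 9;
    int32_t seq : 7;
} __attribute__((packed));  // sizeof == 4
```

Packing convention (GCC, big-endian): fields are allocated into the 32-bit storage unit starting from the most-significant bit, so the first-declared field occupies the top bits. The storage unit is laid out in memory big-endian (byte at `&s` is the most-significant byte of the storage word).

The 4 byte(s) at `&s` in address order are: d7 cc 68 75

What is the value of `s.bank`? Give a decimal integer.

6905

[0]=0xd7 [1]=0xcc [2]=0x68 [3]=0x75 (big-endian) → word 0xd7cc6875
bank [19+:13] = (word>>19) & 0x1fff = 6905  ←
err [16+:3] = (word>>16) & 0x7 = 4
tag [7+:9] = (word>>7) & 0x1ff = 208
seq [0+:7] = (word>>0) & 0x7f = 117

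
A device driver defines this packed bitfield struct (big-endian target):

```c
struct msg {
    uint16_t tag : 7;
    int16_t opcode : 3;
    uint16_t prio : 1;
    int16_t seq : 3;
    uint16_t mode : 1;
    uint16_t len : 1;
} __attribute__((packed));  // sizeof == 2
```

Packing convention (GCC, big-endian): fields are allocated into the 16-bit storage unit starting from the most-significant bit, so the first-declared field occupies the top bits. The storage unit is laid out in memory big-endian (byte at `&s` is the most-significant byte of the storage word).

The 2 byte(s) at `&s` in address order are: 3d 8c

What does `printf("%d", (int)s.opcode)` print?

[0]=0x3d [1]=0x8c (big-endian) → word 0x3d8c
tag:7 @ bit 9 → (0x3d8c>>9)&0x7f = 0x1e
opcode:3 @ bit 6 → (0x3d8c>>6)&0x7 = 0x6  ←
prio:1 @ bit 5 → (0x3d8c>>5)&0x1 = 0x0
seq:3 @ bit 2 → (0x3d8c>>2)&0x7 = 0x3
mode:1 @ bit 1 → (0x3d8c>>1)&0x1 = 0x0
len:1 @ bit 0 → (0x3d8c>>0)&0x1 = 0x0
opcode signed 3b, MSB=1: 6 - 8 = -2

-2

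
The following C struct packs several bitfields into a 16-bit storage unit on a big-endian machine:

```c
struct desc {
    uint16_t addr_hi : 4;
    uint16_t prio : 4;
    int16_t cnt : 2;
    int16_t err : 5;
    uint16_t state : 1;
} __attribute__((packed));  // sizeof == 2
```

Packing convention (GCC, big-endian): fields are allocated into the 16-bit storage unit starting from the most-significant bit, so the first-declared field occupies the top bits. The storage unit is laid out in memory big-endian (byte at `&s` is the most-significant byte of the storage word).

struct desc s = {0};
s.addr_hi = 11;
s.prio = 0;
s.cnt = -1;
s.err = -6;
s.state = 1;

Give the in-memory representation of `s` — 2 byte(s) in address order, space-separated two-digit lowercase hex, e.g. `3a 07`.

[12+:4] addr_hi=11 & 0xf = 0xb; word=0xb000
[8+:4] prio=0 & 0xf = 0x0; word=0xb000
[6+:2] cnt=-1 & 0x3 = 0x3; word=0xb0c0
[1+:5] err=-6 & 0x1f = 0x1a; word=0xb0f4
[0+:1] state=1 & 0x1 = 0x1; word=0xb0f5
word = 0xb0f5 → big-endian bytes:
  [0]=0xb0  [1]=0xf5

b0 f5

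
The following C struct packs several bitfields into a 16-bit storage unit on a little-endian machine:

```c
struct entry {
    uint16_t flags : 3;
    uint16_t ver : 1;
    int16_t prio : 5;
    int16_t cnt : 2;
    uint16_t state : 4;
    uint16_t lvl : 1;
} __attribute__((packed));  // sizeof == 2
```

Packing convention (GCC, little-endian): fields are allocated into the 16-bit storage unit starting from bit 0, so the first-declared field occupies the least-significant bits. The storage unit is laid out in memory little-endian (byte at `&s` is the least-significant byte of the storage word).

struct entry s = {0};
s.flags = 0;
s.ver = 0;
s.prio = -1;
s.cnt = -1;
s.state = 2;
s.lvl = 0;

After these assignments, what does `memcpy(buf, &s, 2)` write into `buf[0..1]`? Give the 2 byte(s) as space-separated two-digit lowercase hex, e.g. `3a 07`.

flags (3b) val=0 bits=0x0 at bit 0: 0x0000
ver (1b) val=0 bits=0x0 at bit 3: 0x0000
prio (5b) val=-1 bits=0x1f at bit 4: 0x01f0
cnt (2b) val=-1 bits=0x3 at bit 9: 0x07f0
state (4b) val=2 bits=0x2 at bit 11: 0x17f0
lvl (1b) val=0 bits=0x0 at bit 15: 0x17f0
word = 0x17f0 → little-endian bytes:
  [0]=0xf0  [1]=0x17

f0 17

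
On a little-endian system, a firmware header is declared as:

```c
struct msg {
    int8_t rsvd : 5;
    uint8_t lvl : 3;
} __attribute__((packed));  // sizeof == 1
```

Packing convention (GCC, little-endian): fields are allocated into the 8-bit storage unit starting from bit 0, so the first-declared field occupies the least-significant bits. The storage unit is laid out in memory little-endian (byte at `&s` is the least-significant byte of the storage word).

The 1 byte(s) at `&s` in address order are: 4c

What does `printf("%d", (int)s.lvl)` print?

[0]=0x4c (little-endian) → word 0x4c
rsvd:5 @ bit 0 → (0x4c>>0)&0x1f = 0xc
lvl:3 @ bit 5 → (0x4c>>5)&0x7 = 0x2  ←

2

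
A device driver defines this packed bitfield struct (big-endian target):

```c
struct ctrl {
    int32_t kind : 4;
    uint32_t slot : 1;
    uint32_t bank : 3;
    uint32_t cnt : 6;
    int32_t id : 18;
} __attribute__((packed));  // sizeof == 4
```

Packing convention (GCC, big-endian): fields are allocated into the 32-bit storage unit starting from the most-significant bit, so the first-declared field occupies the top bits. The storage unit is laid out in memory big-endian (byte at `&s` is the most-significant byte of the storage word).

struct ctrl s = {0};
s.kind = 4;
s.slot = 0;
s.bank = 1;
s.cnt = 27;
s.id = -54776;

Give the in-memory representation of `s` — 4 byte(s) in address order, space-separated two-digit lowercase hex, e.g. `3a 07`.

41 6f 2a 08

[28+:4] kind=4 & 0xf = 0x4; word=0x40000000
[27+:1] slot=0 & 0x1 = 0x0; word=0x40000000
[24+:3] bank=1 & 0x7 = 0x1; word=0x41000000
[18+:6] cnt=27 & 0x3f = 0x1b; word=0x416c0000
[0+:18] id=-54776 & 0x3ffff = 0x32a08; word=0x416f2a08
word = 0x416f2a08 → big-endian bytes:
  [0]=0x41  [1]=0x6f  [2]=0x2a  [3]=0x08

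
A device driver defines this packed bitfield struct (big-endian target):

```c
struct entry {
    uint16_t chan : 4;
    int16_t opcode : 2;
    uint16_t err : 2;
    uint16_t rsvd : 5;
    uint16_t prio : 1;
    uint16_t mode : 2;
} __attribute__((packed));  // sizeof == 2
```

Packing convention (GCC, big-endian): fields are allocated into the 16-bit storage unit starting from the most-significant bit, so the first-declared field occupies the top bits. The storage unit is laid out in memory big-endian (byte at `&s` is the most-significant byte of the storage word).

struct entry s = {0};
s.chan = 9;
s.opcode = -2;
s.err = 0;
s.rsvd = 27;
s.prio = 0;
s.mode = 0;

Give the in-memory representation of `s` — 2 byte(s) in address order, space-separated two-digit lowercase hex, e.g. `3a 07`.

98 d8

[12+:4] chan=9 & 0xf = 0x9; word=0x9000
[10+:2] opcode=-2 & 0x3 = 0x2; word=0x9800
[8+:2] err=0 & 0x3 = 0x0; word=0x9800
[3+:5] rsvd=27 & 0x1f = 0x1b; word=0x98d8
[2+:1] prio=0 & 0x1 = 0x0; word=0x98d8
[0+:2] mode=0 & 0x3 = 0x0; word=0x98d8
word = 0x98d8 → big-endian bytes:
  [0]=0x98  [1]=0xd8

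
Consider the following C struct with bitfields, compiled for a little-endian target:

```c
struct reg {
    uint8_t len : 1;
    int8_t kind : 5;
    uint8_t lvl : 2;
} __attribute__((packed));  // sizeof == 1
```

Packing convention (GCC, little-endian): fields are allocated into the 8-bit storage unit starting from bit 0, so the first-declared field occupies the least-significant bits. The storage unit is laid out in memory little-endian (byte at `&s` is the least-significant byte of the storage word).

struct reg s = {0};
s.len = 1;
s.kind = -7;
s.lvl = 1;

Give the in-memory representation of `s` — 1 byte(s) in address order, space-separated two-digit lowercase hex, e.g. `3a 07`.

73

len:1 = 1 → 0x1 << 0 → word 0x01
kind:5 = -7 → 0x19 << 1 → word 0x33
lvl:2 = 1 → 0x1 << 6 → word 0x73
word = 0x73 → little-endian bytes:
  [0]=0x73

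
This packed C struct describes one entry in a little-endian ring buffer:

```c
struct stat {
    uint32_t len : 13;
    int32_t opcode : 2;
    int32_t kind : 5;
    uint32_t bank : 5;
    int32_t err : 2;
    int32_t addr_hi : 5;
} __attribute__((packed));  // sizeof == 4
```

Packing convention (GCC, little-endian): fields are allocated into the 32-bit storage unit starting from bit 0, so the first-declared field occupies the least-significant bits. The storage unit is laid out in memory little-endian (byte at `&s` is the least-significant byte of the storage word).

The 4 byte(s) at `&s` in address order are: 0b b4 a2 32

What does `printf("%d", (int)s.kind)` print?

5

[0]=0x0b [1]=0xb4 [2]=0xa2 [3]=0x32 (little-endian) → word 0x32a2b40b
len [0+:13] = (word>>0) & 0x1fff = 5131
opcode [13+:2] = (word>>13) & 0x3 = 1
kind [15+:5] = (word>>15) & 0x1f = 5  ←
bank [20+:5] = (word>>20) & 0x1f = 10
err [25+:2] = (word>>25) & 0x3 = 1
addr_hi [27+:5] = (word>>27) & 0x1f = 6
kind signed 5b, MSB=0: value = 5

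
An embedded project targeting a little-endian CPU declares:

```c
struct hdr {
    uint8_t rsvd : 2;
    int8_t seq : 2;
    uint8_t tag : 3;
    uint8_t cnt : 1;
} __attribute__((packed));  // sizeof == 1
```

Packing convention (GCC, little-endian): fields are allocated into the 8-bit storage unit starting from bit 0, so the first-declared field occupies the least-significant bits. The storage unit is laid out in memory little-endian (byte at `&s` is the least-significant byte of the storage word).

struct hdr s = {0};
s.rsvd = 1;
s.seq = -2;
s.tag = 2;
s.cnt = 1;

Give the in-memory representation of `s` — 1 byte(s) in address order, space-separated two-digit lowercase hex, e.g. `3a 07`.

rsvd (2b) val=1 bits=0x1 at bit 0: 0x01
seq (2b) val=-2 bits=0x2 at bit 2: 0x09
tag (3b) val=2 bits=0x2 at bit 4: 0x29
cnt (1b) val=1 bits=0x1 at bit 7: 0xa9
word = 0xa9 → little-endian bytes:
  [0]=0xa9

a9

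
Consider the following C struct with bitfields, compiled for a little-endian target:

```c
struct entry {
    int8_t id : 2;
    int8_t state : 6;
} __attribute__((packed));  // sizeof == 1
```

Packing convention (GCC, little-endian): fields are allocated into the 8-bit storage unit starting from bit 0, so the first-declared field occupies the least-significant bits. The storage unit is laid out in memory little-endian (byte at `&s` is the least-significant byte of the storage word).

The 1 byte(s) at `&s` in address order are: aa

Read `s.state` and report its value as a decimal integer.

[0]=0xaa (little-endian) → word 0xaa
id [0+:2] = (word>>0) & 0x3 = 2
state [2+:6] = (word>>2) & 0x3f = 42  ←
state signed 6b, MSB=1: 42 - 64 = -22

-22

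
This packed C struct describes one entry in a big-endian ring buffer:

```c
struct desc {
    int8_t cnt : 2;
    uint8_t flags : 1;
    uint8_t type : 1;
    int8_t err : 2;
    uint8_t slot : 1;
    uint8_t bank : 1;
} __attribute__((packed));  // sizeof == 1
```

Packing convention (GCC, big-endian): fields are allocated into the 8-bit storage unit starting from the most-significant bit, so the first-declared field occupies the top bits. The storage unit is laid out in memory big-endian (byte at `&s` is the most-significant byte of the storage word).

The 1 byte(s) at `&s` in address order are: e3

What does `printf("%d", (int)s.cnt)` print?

[0]=0xe3 (big-endian) → word 0xe3
cnt:2 @ bit 6 → (0xe3>>6)&0x3 = 0x3  ←
flags:1 @ bit 5 → (0xe3>>5)&0x1 = 0x1
type:1 @ bit 4 → (0xe3>>4)&0x1 = 0x0
err:2 @ bit 2 → (0xe3>>2)&0x3 = 0x0
slot:1 @ bit 1 → (0xe3>>1)&0x1 = 0x1
bank:1 @ bit 0 → (0xe3>>0)&0x1 = 0x1
cnt signed 2b, MSB=1: 3 - 4 = -1

-1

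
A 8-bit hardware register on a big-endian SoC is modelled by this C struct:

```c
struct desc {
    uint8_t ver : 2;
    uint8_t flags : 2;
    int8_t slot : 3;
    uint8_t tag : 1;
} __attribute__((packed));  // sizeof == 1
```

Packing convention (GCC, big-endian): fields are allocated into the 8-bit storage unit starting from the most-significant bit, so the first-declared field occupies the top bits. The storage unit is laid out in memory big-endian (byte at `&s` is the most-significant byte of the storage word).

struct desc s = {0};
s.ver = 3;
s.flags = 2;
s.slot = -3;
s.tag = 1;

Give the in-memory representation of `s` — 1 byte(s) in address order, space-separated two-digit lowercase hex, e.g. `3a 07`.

ver:2 = 3 → 0x3 << 6 → word 0xc0
flags:2 = 2 → 0x2 << 4 → word 0xe0
slot:3 = -3 → 0x5 << 1 → word 0xea
tag:1 = 1 → 0x1 << 0 → word 0xeb
word = 0xeb → big-endian bytes:
  [0]=0xeb

eb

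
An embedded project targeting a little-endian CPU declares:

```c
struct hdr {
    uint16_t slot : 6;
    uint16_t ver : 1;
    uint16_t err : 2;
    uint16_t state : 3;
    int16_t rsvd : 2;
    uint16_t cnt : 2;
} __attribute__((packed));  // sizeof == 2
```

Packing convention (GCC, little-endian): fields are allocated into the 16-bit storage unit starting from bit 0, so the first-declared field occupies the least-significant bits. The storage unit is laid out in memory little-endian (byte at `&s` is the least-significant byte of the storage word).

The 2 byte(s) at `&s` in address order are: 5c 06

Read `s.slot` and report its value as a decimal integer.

[0]=0x5c [1]=0x06 (little-endian) → word 0x065c
slot:6 @ bit 0 → (0x065c>>0)&0x3f = 0x1c  ←
ver:1 @ bit 6 → (0x065c>>6)&0x1 = 0x1
err:2 @ bit 7 → (0x065c>>7)&0x3 = 0x0
state:3 @ bit 9 → (0x065c>>9)&0x7 = 0x3
rsvd:2 @ bit 12 → (0x065c>>12)&0x3 = 0x0
cnt:2 @ bit 14 → (0x065c>>14)&0x3 = 0x0

28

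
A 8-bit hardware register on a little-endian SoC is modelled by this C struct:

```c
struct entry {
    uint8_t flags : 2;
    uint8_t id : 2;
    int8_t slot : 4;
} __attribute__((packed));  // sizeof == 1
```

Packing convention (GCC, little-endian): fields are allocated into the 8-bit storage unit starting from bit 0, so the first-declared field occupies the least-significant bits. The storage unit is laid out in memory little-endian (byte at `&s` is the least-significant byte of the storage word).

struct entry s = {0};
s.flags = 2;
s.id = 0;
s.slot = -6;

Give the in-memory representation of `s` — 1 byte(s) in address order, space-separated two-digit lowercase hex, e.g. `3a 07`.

a2

flags (2b) val=2 bits=0x2 at bit 0: 0x02
id (2b) val=0 bits=0x0 at bit 2: 0x02
slot (4b) val=-6 bits=0xa at bit 4: 0xa2
word = 0xa2 → little-endian bytes:
  [0]=0xa2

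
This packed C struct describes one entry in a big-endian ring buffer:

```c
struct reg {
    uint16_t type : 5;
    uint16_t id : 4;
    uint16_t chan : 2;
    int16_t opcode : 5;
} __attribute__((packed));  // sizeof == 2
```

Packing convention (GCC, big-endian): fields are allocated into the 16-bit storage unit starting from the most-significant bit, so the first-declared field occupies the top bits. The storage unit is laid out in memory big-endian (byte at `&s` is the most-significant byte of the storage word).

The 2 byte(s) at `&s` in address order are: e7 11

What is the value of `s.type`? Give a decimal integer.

28

[0]=0xe7 [1]=0x11 (big-endian) → word 0xe711
type [11+:5] = (word>>11) & 0x1f = 28  ←
id [7+:4] = (word>>7) & 0xf = 14
chan [5+:2] = (word>>5) & 0x3 = 0
opcode [0+:5] = (word>>0) & 0x1f = 17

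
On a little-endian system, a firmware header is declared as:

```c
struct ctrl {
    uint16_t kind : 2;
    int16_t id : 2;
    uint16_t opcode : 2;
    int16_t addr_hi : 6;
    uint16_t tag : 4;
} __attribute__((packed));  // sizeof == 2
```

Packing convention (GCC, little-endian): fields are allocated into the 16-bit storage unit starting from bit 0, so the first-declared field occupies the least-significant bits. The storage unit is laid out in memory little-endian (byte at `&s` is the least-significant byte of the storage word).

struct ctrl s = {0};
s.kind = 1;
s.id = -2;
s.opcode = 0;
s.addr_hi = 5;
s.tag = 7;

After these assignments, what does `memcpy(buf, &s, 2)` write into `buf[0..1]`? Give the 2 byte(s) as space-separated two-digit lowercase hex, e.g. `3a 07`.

kind (2b) val=1 bits=0x1 at bit 0: 0x0001
id (2b) val=-2 bits=0x2 at bit 2: 0x0009
opcode (2b) val=0 bits=0x0 at bit 4: 0x0009
addr_hi (6b) val=5 bits=0x5 at bit 6: 0x0149
tag (4b) val=7 bits=0x7 at bit 12: 0x7149
word = 0x7149 → little-endian bytes:
  [0]=0x49  [1]=0x71

49 71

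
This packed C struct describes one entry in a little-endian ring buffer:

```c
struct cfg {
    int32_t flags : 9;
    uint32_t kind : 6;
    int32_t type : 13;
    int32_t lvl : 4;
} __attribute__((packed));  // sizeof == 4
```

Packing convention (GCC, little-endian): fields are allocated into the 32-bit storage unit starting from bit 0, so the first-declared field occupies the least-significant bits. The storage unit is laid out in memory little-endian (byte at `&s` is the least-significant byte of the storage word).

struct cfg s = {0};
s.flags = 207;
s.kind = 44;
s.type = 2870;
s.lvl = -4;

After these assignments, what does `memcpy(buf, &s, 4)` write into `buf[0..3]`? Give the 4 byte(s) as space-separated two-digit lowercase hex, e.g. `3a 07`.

flags:9 = 207 → 0xcf << 0 → word 0x000000cf
kind:6 = 44 → 0x2c << 9 → word 0x000058cf
type:13 = 2870 → 0xb36 << 15 → word 0x059b58cf
lvl:4 = -4 → 0xc << 28 → word 0xc59b58cf
word = 0xc59b58cf → little-endian bytes:
  [0]=0xcf  [1]=0x58  [2]=0x9b  [3]=0xc5

cf 58 9b c5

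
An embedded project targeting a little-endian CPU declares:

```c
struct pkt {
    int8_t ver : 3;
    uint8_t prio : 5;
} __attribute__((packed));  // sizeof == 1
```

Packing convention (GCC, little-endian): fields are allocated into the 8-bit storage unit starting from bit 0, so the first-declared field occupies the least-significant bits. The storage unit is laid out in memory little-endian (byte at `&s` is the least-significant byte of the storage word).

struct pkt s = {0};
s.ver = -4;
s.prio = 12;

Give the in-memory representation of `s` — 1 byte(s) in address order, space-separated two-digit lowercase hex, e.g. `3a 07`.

64

ver (3b) val=-4 bits=0x4 at bit 0: 0x04
prio (5b) val=12 bits=0xc at bit 3: 0x64
word = 0x64 → little-endian bytes:
  [0]=0x64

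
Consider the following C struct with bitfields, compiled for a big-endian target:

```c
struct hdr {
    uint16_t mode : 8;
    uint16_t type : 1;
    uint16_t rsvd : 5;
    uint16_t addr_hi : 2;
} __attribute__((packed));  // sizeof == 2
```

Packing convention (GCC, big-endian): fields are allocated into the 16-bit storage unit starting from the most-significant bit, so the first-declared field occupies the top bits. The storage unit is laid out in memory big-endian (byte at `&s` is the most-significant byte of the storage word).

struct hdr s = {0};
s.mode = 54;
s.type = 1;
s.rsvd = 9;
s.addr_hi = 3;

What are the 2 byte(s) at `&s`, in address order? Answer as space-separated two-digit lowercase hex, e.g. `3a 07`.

36 a7

mode:8 = 54 → 0x36 << 8 → word 0x3600
type:1 = 1 → 0x1 << 7 → word 0x3680
rsvd:5 = 9 → 0x9 << 2 → word 0x36a4
addr_hi:2 = 3 → 0x3 << 0 → word 0x36a7
word = 0x36a7 → big-endian bytes:
  [0]=0x36  [1]=0xa7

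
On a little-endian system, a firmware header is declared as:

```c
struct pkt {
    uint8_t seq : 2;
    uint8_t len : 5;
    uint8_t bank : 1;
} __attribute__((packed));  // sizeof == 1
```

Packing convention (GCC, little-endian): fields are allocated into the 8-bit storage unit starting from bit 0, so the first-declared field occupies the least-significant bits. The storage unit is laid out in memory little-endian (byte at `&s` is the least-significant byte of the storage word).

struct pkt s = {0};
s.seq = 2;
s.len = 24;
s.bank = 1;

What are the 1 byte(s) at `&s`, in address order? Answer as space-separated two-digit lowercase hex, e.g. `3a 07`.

[0+:2] seq=2 & 0x3 = 0x2; word=0x02
[2+:5] len=24 & 0x1f = 0x18; word=0x62
[7+:1] bank=1 & 0x1 = 0x1; word=0xe2
word = 0xe2 → little-endian bytes:
  [0]=0xe2

e2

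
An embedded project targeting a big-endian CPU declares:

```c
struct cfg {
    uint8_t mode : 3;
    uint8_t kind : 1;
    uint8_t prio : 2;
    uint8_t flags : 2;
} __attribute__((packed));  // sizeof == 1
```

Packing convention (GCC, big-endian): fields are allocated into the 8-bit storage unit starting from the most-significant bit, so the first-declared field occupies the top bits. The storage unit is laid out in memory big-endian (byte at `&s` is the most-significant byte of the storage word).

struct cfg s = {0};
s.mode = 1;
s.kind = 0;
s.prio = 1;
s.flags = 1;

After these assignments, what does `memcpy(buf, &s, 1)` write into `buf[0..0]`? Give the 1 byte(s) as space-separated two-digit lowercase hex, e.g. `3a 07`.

mode:3 = 1 → 0x1 << 5 → word 0x20
kind:1 = 0 → 0x0 << 4 → word 0x20
prio:2 = 1 → 0x1 << 2 → word 0x24
flags:2 = 1 → 0x1 << 0 → word 0x25
word = 0x25 → big-endian bytes:
  [0]=0x25

25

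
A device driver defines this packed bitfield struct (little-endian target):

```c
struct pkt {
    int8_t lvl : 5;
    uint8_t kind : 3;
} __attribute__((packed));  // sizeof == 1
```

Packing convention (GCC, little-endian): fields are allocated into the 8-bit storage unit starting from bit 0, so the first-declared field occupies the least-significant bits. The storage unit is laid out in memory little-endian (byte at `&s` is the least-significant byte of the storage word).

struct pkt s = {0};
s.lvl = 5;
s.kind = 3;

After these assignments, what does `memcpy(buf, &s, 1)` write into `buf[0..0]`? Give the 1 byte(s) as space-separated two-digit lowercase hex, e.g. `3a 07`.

lvl:5 = 5 → 0x5 << 0 → word 0x05
kind:3 = 3 → 0x3 << 5 → word 0x65
word = 0x65 → little-endian bytes:
  [0]=0x65

65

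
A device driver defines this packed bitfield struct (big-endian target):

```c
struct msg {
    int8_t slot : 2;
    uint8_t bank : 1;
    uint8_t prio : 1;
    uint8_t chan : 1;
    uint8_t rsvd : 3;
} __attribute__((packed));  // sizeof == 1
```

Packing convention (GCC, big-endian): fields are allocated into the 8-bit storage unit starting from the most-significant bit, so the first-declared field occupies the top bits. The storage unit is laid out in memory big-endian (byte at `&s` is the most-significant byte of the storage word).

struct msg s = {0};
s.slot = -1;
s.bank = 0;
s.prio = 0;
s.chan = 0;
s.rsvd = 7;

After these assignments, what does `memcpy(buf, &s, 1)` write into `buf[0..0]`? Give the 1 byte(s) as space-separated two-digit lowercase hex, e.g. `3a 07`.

c7

[6+:2] slot=-1 & 0x3 = 0x3; word=0xc0
[5+:1] bank=0 & 0x1 = 0x0; word=0xc0
[4+:1] prio=0 & 0x1 = 0x0; word=0xc0
[3+:1] chan=0 & 0x1 = 0x0; word=0xc0
[0+:3] rsvd=7 & 0x7 = 0x7; word=0xc7
word = 0xc7 → big-endian bytes:
  [0]=0xc7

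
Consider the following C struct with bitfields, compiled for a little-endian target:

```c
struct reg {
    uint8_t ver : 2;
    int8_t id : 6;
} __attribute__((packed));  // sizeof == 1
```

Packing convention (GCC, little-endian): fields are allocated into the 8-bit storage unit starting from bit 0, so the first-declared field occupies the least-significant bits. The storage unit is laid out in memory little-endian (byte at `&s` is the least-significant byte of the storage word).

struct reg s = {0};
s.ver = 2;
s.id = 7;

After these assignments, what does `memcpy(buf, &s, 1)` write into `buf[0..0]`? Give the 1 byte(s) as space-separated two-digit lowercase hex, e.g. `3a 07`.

1e

ver:2 = 2 → 0x2 << 0 → word 0x02
id:6 = 7 → 0x7 << 2 → word 0x1e
word = 0x1e → little-endian bytes:
  [0]=0x1e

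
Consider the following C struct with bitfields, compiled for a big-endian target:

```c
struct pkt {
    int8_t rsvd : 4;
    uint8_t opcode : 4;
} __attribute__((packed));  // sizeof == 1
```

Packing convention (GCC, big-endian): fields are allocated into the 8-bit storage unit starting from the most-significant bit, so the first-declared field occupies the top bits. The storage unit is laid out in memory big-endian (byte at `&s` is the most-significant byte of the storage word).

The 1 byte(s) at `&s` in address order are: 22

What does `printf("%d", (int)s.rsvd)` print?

2

[0]=0x22 (big-endian) → word 0x22
rsvd [4+:4] = (word>>4) & 0xf = 2  ←
opcode [0+:4] = (word>>0) & 0xf = 2
rsvd signed 4b, MSB=0: value = 2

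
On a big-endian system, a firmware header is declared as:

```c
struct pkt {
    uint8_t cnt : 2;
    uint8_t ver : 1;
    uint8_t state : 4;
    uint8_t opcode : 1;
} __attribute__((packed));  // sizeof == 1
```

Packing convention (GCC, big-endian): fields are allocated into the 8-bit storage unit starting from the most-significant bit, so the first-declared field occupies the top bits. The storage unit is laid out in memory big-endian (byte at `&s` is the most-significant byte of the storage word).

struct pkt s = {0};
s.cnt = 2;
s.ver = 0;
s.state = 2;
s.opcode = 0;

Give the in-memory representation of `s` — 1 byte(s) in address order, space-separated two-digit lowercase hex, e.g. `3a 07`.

84

cnt:2 = 2 → 0x2 << 6 → word 0x80
ver:1 = 0 → 0x0 << 5 → word 0x80
state:4 = 2 → 0x2 << 1 → word 0x84
opcode:1 = 0 → 0x0 << 0 → word 0x84
word = 0x84 → big-endian bytes:
  [0]=0x84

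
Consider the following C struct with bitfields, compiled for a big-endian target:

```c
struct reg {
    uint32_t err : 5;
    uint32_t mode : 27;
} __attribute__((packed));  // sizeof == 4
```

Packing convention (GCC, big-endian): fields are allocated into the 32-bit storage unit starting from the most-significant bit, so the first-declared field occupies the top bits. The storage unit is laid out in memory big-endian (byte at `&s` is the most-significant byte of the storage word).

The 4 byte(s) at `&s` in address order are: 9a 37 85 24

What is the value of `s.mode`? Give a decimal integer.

37192996

[0]=0x9a [1]=0x37 [2]=0x85 [3]=0x24 (big-endian) → word 0x9a378524
err [27+:5] = (word>>27) & 0x1f = 19
mode [0+:27] = (word>>0) & 0x7ffffff = 37192996  ←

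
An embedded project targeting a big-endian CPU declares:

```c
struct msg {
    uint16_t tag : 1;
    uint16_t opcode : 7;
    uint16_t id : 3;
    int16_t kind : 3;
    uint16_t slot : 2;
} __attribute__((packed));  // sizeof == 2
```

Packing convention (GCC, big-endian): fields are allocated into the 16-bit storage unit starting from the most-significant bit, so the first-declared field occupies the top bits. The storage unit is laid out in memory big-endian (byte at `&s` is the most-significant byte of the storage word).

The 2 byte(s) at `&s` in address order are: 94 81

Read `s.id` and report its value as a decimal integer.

[0]=0x94 [1]=0x81 (big-endian) → word 0x9481
tag [15+:1] = (word>>15) & 0x1 = 1
opcode [8+:7] = (word>>8) & 0x7f = 20
id [5+:3] = (word>>5) & 0x7 = 4  ←
kind [2+:3] = (word>>2) & 0x7 = 0
slot [0+:2] = (word>>0) & 0x3 = 1

4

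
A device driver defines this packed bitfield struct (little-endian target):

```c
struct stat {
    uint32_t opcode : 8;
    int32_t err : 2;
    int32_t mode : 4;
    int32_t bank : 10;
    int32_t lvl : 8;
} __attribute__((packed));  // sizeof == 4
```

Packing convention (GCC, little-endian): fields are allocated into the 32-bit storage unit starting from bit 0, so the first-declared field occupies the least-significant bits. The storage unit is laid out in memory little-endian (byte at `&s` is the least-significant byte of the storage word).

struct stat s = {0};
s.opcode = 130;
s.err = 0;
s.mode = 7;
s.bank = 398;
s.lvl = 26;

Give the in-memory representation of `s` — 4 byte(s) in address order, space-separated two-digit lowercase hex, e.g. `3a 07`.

82 9c 63 1a

opcode:8 = 130 → 0x82 << 0 → word 0x00000082
err:2 = 0 → 0x0 << 8 → word 0x00000082
mode:4 = 7 → 0x7 << 10 → word 0x00001c82
bank:10 = 398 → 0x18e << 14 → word 0x00639c82
lvl:8 = 26 → 0x1a << 24 → word 0x1a639c82
word = 0x1a639c82 → little-endian bytes:
  [0]=0x82  [1]=0x9c  [2]=0x63  [3]=0x1a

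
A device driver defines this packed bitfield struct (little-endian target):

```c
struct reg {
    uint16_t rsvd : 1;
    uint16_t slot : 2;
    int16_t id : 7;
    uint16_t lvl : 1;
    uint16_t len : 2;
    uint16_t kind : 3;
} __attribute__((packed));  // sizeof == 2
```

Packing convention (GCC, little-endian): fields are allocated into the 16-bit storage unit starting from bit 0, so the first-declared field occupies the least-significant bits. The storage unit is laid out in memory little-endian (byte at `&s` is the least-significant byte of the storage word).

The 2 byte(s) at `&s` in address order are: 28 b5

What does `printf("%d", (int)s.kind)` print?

5

[0]=0x28 [1]=0xb5 (little-endian) → word 0xb528
rsvd [0+:1] = (word>>0) & 0x1 = 0
slot [1+:2] = (word>>1) & 0x3 = 0
id [3+:7] = (word>>3) & 0x7f = 37
lvl [10+:1] = (word>>10) & 0x1 = 1
len [11+:2] = (word>>11) & 0x3 = 2
kind [13+:3] = (word>>13) & 0x7 = 5  ←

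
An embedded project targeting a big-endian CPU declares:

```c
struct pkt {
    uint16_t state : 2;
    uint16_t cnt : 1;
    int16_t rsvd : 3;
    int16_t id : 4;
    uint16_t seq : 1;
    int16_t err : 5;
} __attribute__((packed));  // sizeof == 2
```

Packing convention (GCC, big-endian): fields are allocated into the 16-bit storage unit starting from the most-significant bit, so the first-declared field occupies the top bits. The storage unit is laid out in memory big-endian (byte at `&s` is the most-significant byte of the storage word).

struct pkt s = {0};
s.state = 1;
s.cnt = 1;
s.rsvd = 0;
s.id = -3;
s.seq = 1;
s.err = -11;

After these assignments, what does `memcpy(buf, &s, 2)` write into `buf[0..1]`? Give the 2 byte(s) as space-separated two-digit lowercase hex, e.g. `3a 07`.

63 75

state (2b) val=1 bits=0x1 at bit 14: 0x4000
cnt (1b) val=1 bits=0x1 at bit 13: 0x6000
rsvd (3b) val=0 bits=0x0 at bit 10: 0x6000
id (4b) val=-3 bits=0xd at bit 6: 0x6340
seq (1b) val=1 bits=0x1 at bit 5: 0x6360
err (5b) val=-11 bits=0x15 at bit 0: 0x6375
word = 0x6375 → big-endian bytes:
  [0]=0x63  [1]=0x75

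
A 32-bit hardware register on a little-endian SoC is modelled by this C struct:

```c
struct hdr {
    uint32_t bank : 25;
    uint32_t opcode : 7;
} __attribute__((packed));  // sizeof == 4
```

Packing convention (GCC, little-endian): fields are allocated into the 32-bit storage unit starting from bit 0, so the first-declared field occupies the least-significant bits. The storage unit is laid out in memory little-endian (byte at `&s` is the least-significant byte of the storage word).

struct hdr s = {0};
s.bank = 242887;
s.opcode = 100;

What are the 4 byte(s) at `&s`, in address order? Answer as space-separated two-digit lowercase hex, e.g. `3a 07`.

c7 b4 03 c8

bank:25 = 242887 → 0x3b4c7 << 0 → word 0x0003b4c7
opcode:7 = 100 → 0x64 << 25 → word 0xc803b4c7
word = 0xc803b4c7 → little-endian bytes:
  [0]=0xc7  [1]=0xb4  [2]=0x03  [3]=0xc8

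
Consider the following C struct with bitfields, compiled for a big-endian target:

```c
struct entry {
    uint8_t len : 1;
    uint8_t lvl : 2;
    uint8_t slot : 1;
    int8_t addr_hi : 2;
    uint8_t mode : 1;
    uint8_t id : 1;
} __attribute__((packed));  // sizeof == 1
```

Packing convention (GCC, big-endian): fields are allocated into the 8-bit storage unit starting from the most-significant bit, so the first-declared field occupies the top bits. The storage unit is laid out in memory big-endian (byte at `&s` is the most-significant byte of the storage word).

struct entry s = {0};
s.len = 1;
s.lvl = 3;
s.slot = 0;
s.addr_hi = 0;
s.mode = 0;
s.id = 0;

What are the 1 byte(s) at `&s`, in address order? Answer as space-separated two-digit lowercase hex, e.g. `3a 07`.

e0

[7+:1] len=1 & 0x1 = 0x1; word=0x80
[5+:2] lvl=3 & 0x3 = 0x3; word=0xe0
[4+:1] slot=0 & 0x1 = 0x0; word=0xe0
[2+:2] addr_hi=0 & 0x3 = 0x0; word=0xe0
[1+:1] mode=0 & 0x1 = 0x0; word=0xe0
[0+:1] id=0 & 0x1 = 0x0; word=0xe0
word = 0xe0 → big-endian bytes:
  [0]=0xe0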